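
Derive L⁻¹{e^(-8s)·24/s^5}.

L⁻¹{24/s^5} = t^4. By the time shift theorem, L⁻¹{e^(-as)F(s)} = u(t-a)f(t-a) with a=8, so L⁻¹{e^(-8s)·24/s^5} = u(t-8)·(t-8)^4

Final answer: u(t-8)·(t-8)^4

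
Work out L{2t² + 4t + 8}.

L{2t² + 4t + 8} = 2·2/s³ + 4/s² + 8/s = 4/s³ + 4/s² + 8/s

Final answer: 4/s³ + 4/s² + 8/s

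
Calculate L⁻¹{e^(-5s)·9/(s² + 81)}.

L⁻¹{9/(s² + 81)} = sin(9t). By the time shift theorem, L⁻¹{e^(-as)F(s)} = u(t-a)f(t-a) with a=5, so L⁻¹{e^(-5s)·9/(s² + 81)} = u(t-5)·sin(9(t-5))

Final answer: u(t-5)·sin(9(t-5))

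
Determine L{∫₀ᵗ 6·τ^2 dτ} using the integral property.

L{∫₀ᵗ f(τ)dτ} = F(s)/s with f(t) = 6t^2. F(s) = 12/s^3, so L{∫₀ᵗ 6·τ^2 dτ} = (12/s^3)/s = 12/s^4. (Check: ∫₀ᵗ 6·τ^2 dτ = 6t^3/3.)

Final answer: 12/s^4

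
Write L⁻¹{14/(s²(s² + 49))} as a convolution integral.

14/(s²(s² + 49)) = (1/s²)·(14/(s² + 49)) = L{t}·L{2·sin(7t)}. So f(t) = t*(2·sin(7t)) = ∫₀ᵗ 2τ·sin(7(t-τ)) dτ

Final answer: ∫₀ᵗ 2τ·sin(7(t-τ)) dτ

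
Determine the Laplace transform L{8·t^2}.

L{t^n} = n!/s^(n+1), so L{t^2} = 2/s^3. Then L{8·t^2} = 8·2/s^3 = 16/s^3

Final answer: 16/s^3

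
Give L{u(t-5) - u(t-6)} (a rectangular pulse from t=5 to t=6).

L{u(t-a)} = e^(-as)/s. L{u(t-5) - u(t-6)} = (e^(-5s) - e^(-6s))/s

Final answer: (e^(-5s) - e^(-6s))/s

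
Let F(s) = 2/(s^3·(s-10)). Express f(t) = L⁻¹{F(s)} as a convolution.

2/(s^3·(s-10)) = (2/s^3)·(1/(s-10)) = L{t^2}·L{e^(10t)}. So f(t) = t^2*e^(10t) = ∫₀ᵗ τ^2·e^(10(t-τ)) dτ

Final answer: ∫₀ᵗ τ^2·e^(10(t-τ)) dτ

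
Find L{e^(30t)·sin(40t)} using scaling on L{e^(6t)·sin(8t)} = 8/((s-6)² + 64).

Scaling with a=5: L{e^(30t)·sin(40t)} = (1/5) · 8/((s/5-6)² + 64). Simplifying: 40/((s-30)² + 1600)

Final answer: 40/((s-30)² + 1600)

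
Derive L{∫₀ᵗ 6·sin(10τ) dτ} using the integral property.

L{∫₀ᵗ f(τ)dτ} = F(s)/s with F(s) = 60/(s² + 100), so the result is (60/(s² + 100))/s = 60/(s(s² + 100))

Final answer: 60/(s(s² + 100))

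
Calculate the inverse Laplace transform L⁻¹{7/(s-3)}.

L⁻¹{1/(s-a)} = e^(at), so L⁻¹{1/(s-3)} = e^(3t), and L⁻¹{7/(s-3)} = 7·e^(3t)

Final answer: 7·e^(3t)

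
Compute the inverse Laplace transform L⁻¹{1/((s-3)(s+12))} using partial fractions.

Decompose: A/(s-3) + B/(s+12). A = 1/15, B = -1/15. f(t) = (e^(3t) - e^(-12t))/15

Final answer: (e^(3t) - e^(-12t))/15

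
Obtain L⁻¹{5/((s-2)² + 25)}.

Form: b/((s-a)² + b²) → e^(at)sin(bt). With a=2, b=5

Final answer: e^(2t)·sin(5t)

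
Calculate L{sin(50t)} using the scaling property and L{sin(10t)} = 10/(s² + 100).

Using L{f(at)} = (1/a)F(s/a) with a=5: L{sin(50t)} = (1/5) · 10/((s/5)² + 100) = (1/5) · 10·25/(s² + 2500) = 50/(s² + 2500)

Final answer: 50/(s² + 2500)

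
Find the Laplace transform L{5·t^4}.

L{t^n} = n!/s^(n+1), so L{t^4} = 24/s^5. Then L{5·t^4} = 5·24/s^5 = 120/s^5

Final answer: 120/s^5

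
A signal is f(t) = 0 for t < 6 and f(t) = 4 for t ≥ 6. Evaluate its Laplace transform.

f(t) = 4·u(t-6). L{u(t-6)} = e^(-6s)/s, so L{f(t)} = 4·e^(-6s)/s

Final answer: 4·e^(-6s)/s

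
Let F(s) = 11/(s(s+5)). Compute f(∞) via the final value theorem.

f(∞) = lim_{s→0} s·11/(s(s+5)) = lim_{s→0} 11/(s+5) = 11/5 = 11/5

Final answer: 11/5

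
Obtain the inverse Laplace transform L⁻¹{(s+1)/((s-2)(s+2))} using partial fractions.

Using partial fractions, f(t) = (3e^(2t) + e^(-2t))/4

Final answer: (3e^(2t) + e^(-2t))/4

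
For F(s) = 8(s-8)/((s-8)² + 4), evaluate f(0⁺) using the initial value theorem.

f(0⁺) = lim_{s→∞} sF(s) = lim_{s→∞} 8s(s-8)/((s-8)² + 4) = 8

Final answer: 8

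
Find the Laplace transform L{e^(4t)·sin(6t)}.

L{e^(at)·sin(ωt)} = ω/((s-a)² + ω²), so L{e^(4t)·sin(6t)} = 6/((s-4)² + 36)

Final answer: 6/((s-4)² + 36)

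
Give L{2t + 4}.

L{2t + 4} = 2·L{t} + 4·L{1} = 2/s² + 4/s

Final answer: 2/s² + 4/s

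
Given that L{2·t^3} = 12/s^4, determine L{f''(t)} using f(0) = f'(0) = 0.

L{f''(t)} = s²F(s) - sf(0) - f'(0) = s²·12/s^4 - 0 - 0 = 12/s^2

Final answer: 12/s^2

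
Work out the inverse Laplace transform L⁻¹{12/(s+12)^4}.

L⁻¹{n!/(s-a)^(n+1)} = t^n·e^(at) with n=3, a=-12. So L⁻¹{6/(s+12)^4} = t^3·e^(-12t), and L⁻¹{12/(s+12)^4} = (12/6)·t^3·e^(-12t) = 2·t^3·e^(-12t)

Final answer: 2·t^3·e^(-12t)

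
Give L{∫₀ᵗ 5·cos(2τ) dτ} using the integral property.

L{∫₀ᵗ f(τ)dτ} = F(s)/s with F(s) = 5s/(s² + 4), so the result is (5s/(s² + 4))/s = 5/(s² + 4)

Final answer: 5/(s² + 4)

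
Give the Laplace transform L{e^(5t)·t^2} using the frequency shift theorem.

L{e^(at)·t^n} = n!/(s-a)^(n+1), so L{e^(5t)·t^2} = 2/(s-5)^3

Final answer: 2/(s-5)^3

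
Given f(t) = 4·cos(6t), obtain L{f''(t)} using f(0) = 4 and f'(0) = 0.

F(s) = 4s/(s² + 36). L{f''(t)} = s²F(s) - sf(0) - f'(0) = 4s³/(s² + 36) - 4s = (4s³ - 4s(s² + 36))/(s² + 36) = -144s/(s² + 36)

Final answer: -144s/(s² + 36)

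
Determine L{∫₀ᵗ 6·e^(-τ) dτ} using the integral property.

L{∫₀ᵗ f(τ)dτ} = F(s)/s with F(s) = 6/(s+1), so L{∫₀ᵗ 6·e^(-τ) dτ} = 6/(s(s+1))

Final answer: 6/(s(s+1))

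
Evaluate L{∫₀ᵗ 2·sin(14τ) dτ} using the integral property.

L{∫₀ᵗ f(τ)dτ} = F(s)/s with F(s) = 28/(s² + 196), so the result is (28/(s² + 196))/s = 28/(s(s² + 196))

Final answer: 28/(s(s² + 196))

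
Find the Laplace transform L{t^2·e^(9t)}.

L{t^n·e^(at)} = n!/(s-a)^(n+1), so L{t^2·e^(9t)} = 2/(s-9)^3

Final answer: 2/(s-9)^3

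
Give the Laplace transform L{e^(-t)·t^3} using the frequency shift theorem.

L{e^(at)·t^n} = n!/(s-a)^(n+1), so L{e^(-t)·t^3} = 6/(s+1)^4

Final answer: 6/(s+1)^4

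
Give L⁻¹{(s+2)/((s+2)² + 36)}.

Using frequency shift: L⁻¹{(s-a)/((s-a)² + b²)} = e^(at)cos(bt). Here a=-2, b=6

Final answer: e^(-2t)·cos(6t)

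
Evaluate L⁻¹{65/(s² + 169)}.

This is the form c·a/(s² + a²) with a = 13, c = 5. L⁻¹ = 5·sin(13t)

Final answer: 5·sin(13t)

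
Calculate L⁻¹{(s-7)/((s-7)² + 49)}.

Using frequency shift: L⁻¹{(s-a)/((s-a)² + b²)} = e^(at)cos(bt). Here a=7, b=7

Final answer: e^(7t)·cos(7t)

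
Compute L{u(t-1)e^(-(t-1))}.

u(t-a)f(t-a) with f(t)=e^(-t). L{e^(-t)} = 1/(s+1). By time shift: e^(-s)/(s+1)

Final answer: e^(-s)/(s+1)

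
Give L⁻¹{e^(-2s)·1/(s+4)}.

L⁻¹{1/(s+4)} = e^(-4t). By the time shift theorem, L⁻¹{e^(-as)F(s)} = u(t-a)f(t-a) with a=2, so L⁻¹{e^(-2s)·1/(s+4)} = u(t-2)·e^(-4(t-2))

Final answer: u(t-2)·e^(-4(t-2))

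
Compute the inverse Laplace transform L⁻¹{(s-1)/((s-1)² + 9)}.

Using frequency shift, L⁻¹{(s-1)/((s-1)² + 9)} = e^t·cos(3t)

Final answer: e^t·cos(3t)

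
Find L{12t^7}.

L{t^n} = n!/s^(n+1). So L{12t^7} = 12·7!/s^8 = 60480/s^8

Final answer: 60480/s^8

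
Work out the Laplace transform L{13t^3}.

L{13t^3} = 13 · L{t^3} = 13 · 6/s^4 = 78/s^4

Final answer: 78/s^4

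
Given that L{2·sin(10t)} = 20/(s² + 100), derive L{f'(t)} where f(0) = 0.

L{f'(t)} = s·F(s) - f(0) = s·20/(s² + 100) - 0 = 20s/(s² + 100)

Final answer: 20s/(s² + 100)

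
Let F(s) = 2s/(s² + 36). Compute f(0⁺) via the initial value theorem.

f(0⁺) = lim_{s→∞} s·2s/(s² + 36) = lim_{s→∞} 2s²/(s² + 36) = 2

Final answer: 2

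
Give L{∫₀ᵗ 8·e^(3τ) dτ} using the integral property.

L{∫₀ᵗ f(τ)dτ} = F(s)/s with F(s) = 8/(s-3), so L{∫₀ᵗ 8·e^(3τ) dτ} = 8/(s(s-3))

Final answer: 8/(s(s-3))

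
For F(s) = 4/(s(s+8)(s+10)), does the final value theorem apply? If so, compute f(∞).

Poles of sF(s) = 4/((s+8)(s+10)) are at s = -8 and s = -10, both in the left half-plane. Theorem applies. f(∞) = lim_{s→0} sF(s) = 4/(8·10) = 1/20

Final answer: 1/20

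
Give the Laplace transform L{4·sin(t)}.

L{sin(ωt)} = ω/(s² + ω²), so L{sin(t)} = 1/(s² + 1). Then L{4·sin(t)} = 4·1/(s² + 1) = 4/(s² + 1)

Final answer: 4/(s² + 1)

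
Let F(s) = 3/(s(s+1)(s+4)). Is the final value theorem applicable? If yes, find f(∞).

Poles of sF(s) = 3/((s+1)(s+4)) are at s = -1 and s = -4, both in the left half-plane. Theorem applies. f(∞) = lim_{s→0} sF(s) = 3/(1·4) = 3/4

Final answer: 3/4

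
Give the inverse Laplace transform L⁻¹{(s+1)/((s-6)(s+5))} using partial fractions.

Using partial fractions, f(t) = (7e^(6t) + 4e^(-5t))/11

Final answer: (7e^(6t) + 4e^(-5t))/11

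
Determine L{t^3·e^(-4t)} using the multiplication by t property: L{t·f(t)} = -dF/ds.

Using L{t^n·e^(at)} = n!/(s-a)^(n+1), L{t^3·e^(-4t)} = 6/(s+4)^4

Final answer: 6/(s+4)^4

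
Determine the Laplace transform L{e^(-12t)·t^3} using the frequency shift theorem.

L{e^(at)·t^n} = n!/(s-a)^(n+1), so L{e^(-12t)·t^3} = 6/(s+12)^4

Final answer: 6/(s+12)^4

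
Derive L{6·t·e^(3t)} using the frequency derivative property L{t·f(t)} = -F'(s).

L{e^(3t)} = 1/(s-3). By frequency derivative: L{t·e^(3t)} = -d/ds[1/(s-3)] = -(-1)/(s-3)² = 1/(s-3)². Then L{6·t·e^(3t)} = 6·1/(s-3)² = 6/(s-3)²

Final answer: 6/(s-3)²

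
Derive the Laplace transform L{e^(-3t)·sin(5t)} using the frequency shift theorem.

Frequency shift: L{e^(at)f(t)} = F(s-a). L{e^(-3t)·sin(5t)} = 5/((s+3)² + 25)

Final answer: 5/((s+3)² + 25)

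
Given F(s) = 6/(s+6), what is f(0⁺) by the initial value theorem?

f(0⁺) = lim_{s→∞} s·6/(s+6) = lim_{s→∞} 6s/(s+6) = 6

Final answer: 6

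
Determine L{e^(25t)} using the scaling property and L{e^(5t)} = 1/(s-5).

Using L{f(at)} = (1/a)F(s/a) with a=5 and f(t) = e^(5t): L{e^(25t)} = (1/5) · 1/((s/5)-5) = (1/5) · 5/(s-25) = 1/(s-25)

Final answer: 1/(s-25)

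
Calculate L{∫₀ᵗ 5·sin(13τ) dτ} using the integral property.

L{∫₀ᵗ f(τ)dτ} = F(s)/s with F(s) = 65/(s² + 169), so the result is (65/(s² + 169))/s = 65/(s(s² + 169))

Final answer: 65/(s(s² + 169))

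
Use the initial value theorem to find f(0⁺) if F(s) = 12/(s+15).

f(0⁺) = lim_{s→∞} s·12/(s+15) = lim_{s→∞} 12s/(s+15) = 12

Final answer: 12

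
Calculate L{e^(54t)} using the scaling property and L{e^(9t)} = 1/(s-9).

Using L{f(at)} = (1/a)F(s/a) with a=6 and f(t) = e^(9t): L{e^(54t)} = (1/6) · 1/((s/6)-9) = (1/6) · 6/(s-54) = 1/(s-54)

Final answer: 1/(s-54)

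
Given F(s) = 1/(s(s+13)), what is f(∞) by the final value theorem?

f(∞) = lim_{s→0} s·1/(s(s+13)) = lim_{s→0} 1/(s+13) = 1/13 = 1/13

Final answer: 1/13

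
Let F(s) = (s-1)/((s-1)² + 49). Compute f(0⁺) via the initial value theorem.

f(0⁺) = lim_{s→∞} sF(s) = lim_{s→∞} s(s-1)/((s-1)² + 49) = 1

Final answer: 1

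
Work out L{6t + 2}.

L{6t + 2} = 6·L{t} + 2·L{1} = 6/s² + 2/s

Final answer: 6/s² + 2/s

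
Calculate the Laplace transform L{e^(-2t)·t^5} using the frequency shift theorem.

L{e^(at)·t^n} = n!/(s-a)^(n+1), so L{e^(-2t)·t^5} = 120/(s+2)^6

Final answer: 120/(s+2)^6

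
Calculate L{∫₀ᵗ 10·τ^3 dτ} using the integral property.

L{∫₀ᵗ f(τ)dτ} = F(s)/s with f(t) = 10t^3. F(s) = 60/s^4, so L{∫₀ᵗ 10·τ^3 dτ} = (60/s^4)/s = 60/s^5. (Check: ∫₀ᵗ 10·τ^3 dτ = 10t^4/4.)

Final answer: 60/s^5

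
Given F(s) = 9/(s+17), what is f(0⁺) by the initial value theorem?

f(0⁺) = lim_{s→∞} s·9/(s+17) = lim_{s→∞} 9s/(s+17) = 9

Final answer: 9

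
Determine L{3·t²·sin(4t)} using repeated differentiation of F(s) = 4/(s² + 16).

F(s) = 4/(s² + 16). F'(s) = -8s/(s² + 16)². F''(s) = -8(16 - 3s²)/(s² + 16)³ = (24s² - 128)/(s² + 16)³. So L{t²·sin(4t)} = (-1)² F''(s) = (24s² - 128)/(s² + 16)³. Then L{3·t²·sin(4t)} = 3·(24s² - 128)/(s² + 16)³ = (72s² - 384)/(s² + 16)³

Final answer: (72s² - 384)/(s² + 16)³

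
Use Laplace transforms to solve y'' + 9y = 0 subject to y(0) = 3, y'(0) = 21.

L{y''} + 9L{y} = 0. s²Y - 3s - 21 + 9Y = 0. Y(s² + 9) = 3s + 21. Y = (3s + 21)/(s² + 9). Inverting: y(t) = 3cos(3t) + 7sin(3t)

Final answer: y(t) = 3cos(3t) + 7sin(3t)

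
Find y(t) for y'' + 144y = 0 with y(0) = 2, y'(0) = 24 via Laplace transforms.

L{y''} + 144L{y} = 0. s²Y - 2s - 24 + 144Y = 0. Y(s² + 144) = 2s + 24. Y = (2s + 24)/(s² + 144). Inverting: y(t) = 2cos(12t) + 2sin(12t)

Final answer: y(t) = 2cos(12t) + 2sin(12t)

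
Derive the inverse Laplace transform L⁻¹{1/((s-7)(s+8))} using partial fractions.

Decompose: A/(s-7) + B/(s+8). A = 1/15, B = -1/15. f(t) = (e^(7t) - e^(-8t))/15

Final answer: (e^(7t) - e^(-8t))/15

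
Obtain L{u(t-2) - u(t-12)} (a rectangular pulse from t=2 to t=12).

L{u(t-a)} = e^(-as)/s. L{u(t-2) - u(t-12)} = (e^(-2s) - e^(-12s))/s

Final answer: (e^(-2s) - e^(-12s))/s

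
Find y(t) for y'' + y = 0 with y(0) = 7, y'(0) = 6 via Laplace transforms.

L{y''} + 1L{y} = 0. s²Y - 7s - 6 + Y = 0. Y(s² + 1) = 7s + 6. Y = (7s + 6)/(s² + 1). Inverting: y(t) = 7cos(t) + 6sin(t)

Final answer: y(t) = 7cos(t) + 6sin(t)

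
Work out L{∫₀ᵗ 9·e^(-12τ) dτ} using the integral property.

L{∫₀ᵗ f(τ)dτ} = F(s)/s with F(s) = 9/(s+12), so L{∫₀ᵗ 9·e^(-12τ) dτ} = 9/(s(s+12))

Final answer: 9/(s(s+12))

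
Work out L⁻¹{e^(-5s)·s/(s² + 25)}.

L⁻¹{s/(s² + 25)} = cos(5t). By the time shift theorem, L⁻¹{e^(-as)F(s)} = u(t-a)f(t-a) with a=5, so L⁻¹{e^(-5s)·s/(s² + 25)} = u(t-5)·cos(5(t-5))

Final answer: u(t-5)·cos(5(t-5))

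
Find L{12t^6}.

L{t^n} = n!/s^(n+1). So L{12t^6} = 12·6!/s^7 = 8640/s^7

Final answer: 8640/s^7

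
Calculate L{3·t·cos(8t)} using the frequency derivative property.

L{cos(8t)} = s/(s² + 64). Derivative: d/ds[s/(s² + 64)] = [(s² + 64) - s·2s]/(s² + 64)² = (64 - s²)/(s² + 64)². So L{t·cos(8t)} = -F'(s) = (s² - 64)/(s² + 64)². Then L{3·t·cos(8t)} = 3·(s² - 64)/(s² + 64)²

Final answer: 3·(s² - 64)/(s² + 64)²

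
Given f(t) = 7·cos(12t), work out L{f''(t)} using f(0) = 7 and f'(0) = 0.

F(s) = 7s/(s² + 144). L{f''(t)} = s²F(s) - sf(0) - f'(0) = 7s³/(s² + 144) - 7s = (7s³ - 7s(s² + 144))/(s² + 144) = -1008s/(s² + 144)

Final answer: -1008s/(s² + 144)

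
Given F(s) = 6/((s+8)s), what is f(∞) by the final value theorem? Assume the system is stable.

f(∞) = lim_{s→0} sF(s) = lim_{s→0} 6/(s+8) = 3/4

Final answer: 3/4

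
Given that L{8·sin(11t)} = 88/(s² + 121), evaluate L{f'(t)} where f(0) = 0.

L{f'(t)} = s·F(s) - f(0) = s·88/(s² + 121) - 0 = 88s/(s² + 121)

Final answer: 88s/(s² + 121)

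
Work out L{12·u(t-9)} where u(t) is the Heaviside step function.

L{u(t-a)} = e^(-as)/s. Here a=9, so L{u(t-9)} = e^(-9s)/s, and L{12·u(t-9)} = 12·e^(-9s)/s

Final answer: 12·e^(-9s)/s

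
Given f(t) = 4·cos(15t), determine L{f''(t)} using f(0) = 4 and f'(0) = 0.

F(s) = 4s/(s² + 225). L{f''(t)} = s²F(s) - sf(0) - f'(0) = 4s³/(s² + 225) - 4s = (4s³ - 4s(s² + 225))/(s² + 225) = -900s/(s² + 225)

Final answer: -900s/(s² + 225)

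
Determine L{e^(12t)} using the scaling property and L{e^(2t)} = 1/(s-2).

Using L{f(at)} = (1/a)F(s/a) with a=6 and f(t) = e^(2t): L{e^(12t)} = (1/6) · 1/((s/6)-2) = (1/6) · 6/(s-12) = 1/(s-12)

Final answer: 1/(s-12)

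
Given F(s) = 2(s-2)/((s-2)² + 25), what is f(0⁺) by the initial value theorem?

f(0⁺) = lim_{s→∞} sF(s) = lim_{s→∞} 2s(s-2)/((s-2)² + 25) = 2

Final answer: 2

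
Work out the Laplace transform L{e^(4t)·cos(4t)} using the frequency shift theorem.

Frequency shift: L{e^(at)f(t)} = F(s-a). L{e^(4t)·cos(4t)} = (s-4)/((s-4)² + 16)

Final answer: (s-4)/((s-4)² + 16)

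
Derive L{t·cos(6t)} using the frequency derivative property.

L{cos(6t)} = s/(s² + 36). Derivative: d/ds[s/(s² + 36)] = [(s² + 36) - s·2s]/(s² + 36)² = (36 - s²)/(s² + 36)². So L{t·cos(6t)} = -F'(s) = (s² - 36)/(s² + 36)²

Final answer: (s² - 36)/(s² + 36)²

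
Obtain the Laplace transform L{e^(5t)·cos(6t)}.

L{e^(at)·cos(ωt)} = (s-a)/((s-a)² + ω²), so L{e^(5t)·cos(6t)} = (s-5)/((s-5)² + 36)

Final answer: (s-5)/((s-5)² + 36)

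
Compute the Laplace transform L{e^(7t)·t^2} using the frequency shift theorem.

L{e^(at)·t^n} = n!/(s-a)^(n+1), so L{e^(7t)·t^2} = 2/(s-7)^3

Final answer: 2/(s-7)^3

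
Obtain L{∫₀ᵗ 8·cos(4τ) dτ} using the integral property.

L{∫₀ᵗ f(τ)dτ} = F(s)/s with F(s) = 8s/(s² + 16), so the result is (8s/(s² + 16))/s = 8/(s² + 16)

Final answer: 8/(s² + 16)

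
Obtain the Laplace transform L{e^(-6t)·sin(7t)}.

L{e^(at)·sin(ωt)} = ω/((s-a)² + ω²), so L{e^(-6t)·sin(7t)} = 7/((s+6)² + 49)

Final answer: 7/((s+6)² + 49)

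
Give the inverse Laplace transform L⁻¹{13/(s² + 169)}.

L⁻¹{13/(s² + 169)} = sin(13t)

Final answer: sin(13t)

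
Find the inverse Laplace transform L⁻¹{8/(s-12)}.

L⁻¹{1/(s-a)} = e^(at), so L⁻¹{1/(s-12)} = e^(12t), and L⁻¹{8/(s-12)} = 8·e^(12t)

Final answer: 8·e^(12t)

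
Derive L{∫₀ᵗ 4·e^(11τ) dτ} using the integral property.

L{∫₀ᵗ f(τ)dτ} = F(s)/s with F(s) = 4/(s-11), so L{∫₀ᵗ 4·e^(11τ) dτ} = 4/(s(s-11))

Final answer: 4/(s(s-11))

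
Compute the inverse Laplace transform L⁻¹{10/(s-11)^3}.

L⁻¹{n!/(s-a)^(n+1)} = t^n·e^(at) with n=2, a=11. So L⁻¹{2/(s-11)^3} = t^2·e^(11t), and L⁻¹{10/(s-11)^3} = (10/2)·t^2·e^(11t) = 5·t^2·e^(11t)

Final answer: 5·t^2·e^(11t)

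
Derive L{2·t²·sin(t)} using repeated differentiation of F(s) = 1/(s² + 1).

F(s) = 1/(s² + 1). F'(s) = -2s/(s² + 1)². F''(s) = -2(1 - 3s²)/(s² + 1)³ = (6s² - 2)/(s² + 1)³. So L{t²·sin(t)} = (-1)² F''(s) = (6s² - 2)/(s² + 1)³. Then L{2·t²·sin(t)} = 2·(6s² - 2)/(s² + 1)³ = (12s² - 4)/(s² + 1)³

Final answer: (12s² - 4)/(s² + 1)³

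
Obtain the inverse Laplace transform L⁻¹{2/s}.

L⁻¹{c/s} = c, so L⁻¹{2/s} = 2

Final answer: 2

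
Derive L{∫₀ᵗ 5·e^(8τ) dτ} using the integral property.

L{∫₀ᵗ f(τ)dτ} = F(s)/s with F(s) = 5/(s-8), so L{∫₀ᵗ 5·e^(8τ) dτ} = 5/(s(s-8))

Final answer: 5/(s(s-8))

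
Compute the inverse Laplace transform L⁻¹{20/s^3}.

L⁻¹{n!/s^(n+1)} = t^n with n=2. So L⁻¹{2/s^3} = t^2, and L⁻¹{20/s^3} = (20/2)·t^2 = 10·t^2

Final answer: 10·t^2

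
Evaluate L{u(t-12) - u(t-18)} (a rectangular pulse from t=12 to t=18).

L{u(t-a)} = e^(-as)/s. L{u(t-12) - u(t-18)} = (e^(-12s) - e^(-18s))/s

Final answer: (e^(-12s) - e^(-18s))/s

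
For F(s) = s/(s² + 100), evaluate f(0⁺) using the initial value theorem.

f(0⁺) = lim_{s→∞} s·s/(s² + 100) = lim_{s→∞} s²/(s² + 100) = 1

Final answer: 1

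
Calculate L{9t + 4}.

L{9t + 4} = 9·L{t} + 4·L{1} = 9/s² + 4/s

Final answer: 9/s² + 4/s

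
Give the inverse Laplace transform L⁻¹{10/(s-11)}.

L⁻¹{1/(s-a)} = e^(at), so L⁻¹{1/(s-11)} = e^(11t), and L⁻¹{10/(s-11)} = 10·e^(11t)

Final answer: 10·e^(11t)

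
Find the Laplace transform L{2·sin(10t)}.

L{sin(ωt)} = ω/(s² + ω²), so L{sin(10t)} = 10/(s² + 100). Then L{2·sin(10t)} = 2·10/(s² + 100) = 20/(s² + 100)

Final answer: 20/(s² + 100)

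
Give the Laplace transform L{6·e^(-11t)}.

L{e^(at)} = 1/(s-a), so L{e^(-11t)} = 1/(s+11). Then L{6·e^(-11t)} = 6/(s+11)

Final answer: 6/(s+11)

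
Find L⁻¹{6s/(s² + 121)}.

This is the form c·s/(s² + a²) with a = 11, c = 6. L⁻¹ = 6·cos(11t)

Final answer: 6·cos(11t)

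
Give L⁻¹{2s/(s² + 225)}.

This is the form c·s/(s² + a²) with a = 15, c = 2. L⁻¹ = 2·cos(15t)

Final answer: 2·cos(15t)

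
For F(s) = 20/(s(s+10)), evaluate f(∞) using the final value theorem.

f(∞) = lim_{s→0} s·20/(s(s+10)) = lim_{s→0} 20/(s+10) = 20/10 = 2

Final answer: 2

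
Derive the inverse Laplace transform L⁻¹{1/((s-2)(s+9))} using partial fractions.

Decompose: A/(s-2) + B/(s+9). A = 1/11, B = -1/11. f(t) = (e^(2t) - e^(-9t))/11

Final answer: (e^(2t) - e^(-9t))/11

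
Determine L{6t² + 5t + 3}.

L{6t² + 5t + 3} = 6·2/s³ + 5/s² + 3/s = 12/s³ + 5/s² + 3/s

Final answer: 12/s³ + 5/s² + 3/s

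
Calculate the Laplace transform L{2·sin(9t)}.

L{sin(ωt)} = ω/(s² + ω²), so L{sin(9t)} = 9/(s² + 81). Then L{2·sin(9t)} = 2·9/(s² + 81) = 18/(s² + 81)

Final answer: 18/(s² + 81)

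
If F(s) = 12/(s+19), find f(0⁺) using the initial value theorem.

f(0⁺) = lim_{s→∞} s·12/(s+19) = lim_{s→∞} 12s/(s+19) = 12

Final answer: 12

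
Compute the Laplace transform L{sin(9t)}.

L{sin(ωt)} = ω/(s² + ω²), so L{sin(9t)} = 9/(s² + 81)

Final answer: 9/(s² + 81)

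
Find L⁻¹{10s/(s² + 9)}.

This is the form c·s/(s² + a²) with a = 3, c = 10. L⁻¹ = 10·cos(3t)

Final answer: 10·cos(3t)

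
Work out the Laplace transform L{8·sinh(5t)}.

L{sinh(ωt)} = ω/(s² - ω²), so L{sinh(5t)} = 5/(s² - 25). Then L{8·sinh(5t)} = 8·5/(s² - 25) = 40/(s² - 25)

Final answer: 40/(s² - 25)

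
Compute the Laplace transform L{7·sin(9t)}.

L{sin(ωt)} = ω/(s² + ω²), so L{sin(9t)} = 9/(s² + 81). Then L{7·sin(9t)} = 7·9/(s² + 81) = 63/(s² + 81)

Final answer: 63/(s² + 81)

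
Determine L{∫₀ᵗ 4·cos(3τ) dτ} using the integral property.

L{∫₀ᵗ f(τ)dτ} = F(s)/s with F(s) = 4s/(s² + 9), so the result is (4s/(s² + 9))/s = 4/(s² + 9)

Final answer: 4/(s² + 9)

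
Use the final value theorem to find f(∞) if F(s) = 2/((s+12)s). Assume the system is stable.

f(∞) = lim_{s→0} sF(s) = lim_{s→0} 2/(s+12) = 1/6

Final answer: 1/6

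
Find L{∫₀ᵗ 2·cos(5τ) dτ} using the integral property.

L{∫₀ᵗ f(τ)dτ} = F(s)/s with F(s) = 2s/(s² + 25), so the result is (2s/(s² + 25))/s = 2/(s² + 25)

Final answer: 2/(s² + 25)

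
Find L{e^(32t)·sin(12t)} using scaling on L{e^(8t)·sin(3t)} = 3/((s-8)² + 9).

Scaling with a=4: L{e^(32t)·sin(12t)} = (1/4) · 3/((s/4-8)² + 9). Simplifying: 12/((s-32)² + 144)

Final answer: 12/((s-32)² + 144)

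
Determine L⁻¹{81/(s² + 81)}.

This is the form c·a/(s² + a²) with a = 9, c = 9. L⁻¹ = 9·sin(9t)

Final answer: 9·sin(9t)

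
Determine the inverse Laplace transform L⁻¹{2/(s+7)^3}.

L⁻¹{n!/(s-a)^(n+1)} = t^n·e^(at), so L⁻¹{2/(s+7)^3} = t^2·e^(-7t)

Final answer: t^2·e^(-7t)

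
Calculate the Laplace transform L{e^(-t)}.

L{e^(at)} = 1/(s-a), so L{e^(-t)} = 1/(s+1)

Final answer: 1/(s+1)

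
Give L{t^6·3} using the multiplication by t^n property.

L{3} = 3/s. d^1/ds^1[1/s] = -1/s². d^2/ds^2[1/s] = 2/s^3. d^3/ds^3[1/s] = -6/s^4. d^4/ds^4[1/s] = 24/s^5. d^5/ds^5[1/s] = -120/s^6. d^6/ds^6[1/s] = 720/s^7. So L{t^6} = (-1)^{6}·720/s^7 = 720/s^7. Then L{t^6·3} = 3·720/s^7 = 2160/s^7

Final answer: 2160/s^7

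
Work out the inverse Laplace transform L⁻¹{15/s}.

L⁻¹{c/s} = c, so L⁻¹{15/s} = 15

Final answer: 15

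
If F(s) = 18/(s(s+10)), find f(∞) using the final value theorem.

f(∞) = lim_{s→0} s·18/(s(s+10)) = lim_{s→0} 18/(s+10) = 18/10 = 9/5

Final answer: 9/5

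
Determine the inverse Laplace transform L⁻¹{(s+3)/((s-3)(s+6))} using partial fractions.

Using partial fractions, f(t) = (6e^(3t) + 3e^(-6t))/9

Final answer: (6e^(3t) + 3e^(-6t))/9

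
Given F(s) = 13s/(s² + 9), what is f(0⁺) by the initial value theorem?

f(0⁺) = lim_{s→∞} s·13s/(s² + 9) = lim_{s→∞} 13s²/(s² + 9) = 13

Final answer: 13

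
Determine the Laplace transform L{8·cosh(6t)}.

L{cosh(ωt)} = s/(s² - ω²), so L{cosh(6t)} = s/(s² - 36). Then L{8·cosh(6t)} = 8·s/(s² - 36) = 8s/(s² - 36)

Final answer: 8s/(s² - 36)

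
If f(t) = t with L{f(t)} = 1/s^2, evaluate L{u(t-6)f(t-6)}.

Time shift theorem: L{u(t-a)f(t-a)} = e^(-as)F(s). Here a=6, F(s) = 1/s^2, so L{u(t-6)f(t-6)} = e^(-6s)·1/s^2

Final answer: e^(-6s)·1/s^2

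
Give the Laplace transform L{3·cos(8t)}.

L{cos(ωt)} = s/(s² + ω²), so L{cos(8t)} = s/(s² + 64). Then L{3·cos(8t)} = 3·s/(s² + 64) = 3s/(s² + 64)

Final answer: 3s/(s² + 64)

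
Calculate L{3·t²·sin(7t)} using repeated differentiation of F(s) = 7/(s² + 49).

F(s) = 7/(s² + 49). F'(s) = -14s/(s² + 49)². F''(s) = -14(49 - 3s²)/(s² + 49)³ = (42s² - 686)/(s² + 49)³. So L{t²·sin(7t)} = (-1)² F''(s) = (42s² - 686)/(s² + 49)³. Then L{3·t²·sin(7t)} = 3·(42s² - 686)/(s² + 49)³ = (126s² - 2058)/(s² + 49)³

Final answer: (126s² - 2058)/(s² + 49)³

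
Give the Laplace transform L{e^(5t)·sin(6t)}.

L{e^(at)·sin(ωt)} = ω/((s-a)² + ω²), so L{e^(5t)·sin(6t)} = 6/((s-5)² + 36)

Final answer: 6/((s-5)² + 36)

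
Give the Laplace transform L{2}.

L{2} = 2 · L{1} = 2/s

Final answer: 2/s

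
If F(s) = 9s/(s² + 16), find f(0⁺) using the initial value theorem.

f(0⁺) = lim_{s→∞} s·9s/(s² + 16) = lim_{s→∞} 9s²/(s² + 16) = 9

Final answer: 9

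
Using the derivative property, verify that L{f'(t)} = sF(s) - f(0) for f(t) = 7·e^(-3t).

f'(t) = -21e^(-3t). Direct: L{f'(t)} = -21/(s+3). Property: s·7/(s+3) - 7 = (7s - 7(s+3))/(s+3) = -21/(s+3). ✓

Final answer: -21/(s+3)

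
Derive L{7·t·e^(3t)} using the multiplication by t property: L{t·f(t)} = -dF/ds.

Using L{t^n·e^(at)} = n!/(s-a)^(n+1), L{t·e^(3t)} = 1/(s-3)^2, so L{7·t·e^(3t)} = 7·1/(s-3)^2 = 7/(s-3)^2

Final answer: 7/(s-3)^2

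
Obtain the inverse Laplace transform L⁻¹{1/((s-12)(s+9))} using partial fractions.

Decompose: A/(s-12) + B/(s+9). A = 1/21, B = -1/21. f(t) = (e^(12t) - e^(-9t))/21

Final answer: (e^(12t) - e^(-9t))/21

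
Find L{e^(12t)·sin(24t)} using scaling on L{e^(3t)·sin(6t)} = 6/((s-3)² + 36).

Scaling with a=4: L{e^(12t)·sin(24t)} = (1/4) · 6/((s/4-3)² + 36). Simplifying: 24/((s-12)² + 576)

Final answer: 24/((s-12)² + 576)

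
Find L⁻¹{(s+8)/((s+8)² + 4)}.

Using frequency shift: L⁻¹{(s-a)/((s-a)² + b²)} = e^(at)cos(bt). Here a=-8, b=2

Final answer: e^(-8t)·cos(2t)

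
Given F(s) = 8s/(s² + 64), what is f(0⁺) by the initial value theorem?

f(0⁺) = lim_{s→∞} s·8s/(s² + 64) = lim_{s→∞} 8s²/(s² + 64) = 8

Final answer: 8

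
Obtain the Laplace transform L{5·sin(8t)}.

L{sin(ωt)} = ω/(s² + ω²), so L{sin(8t)} = 8/(s² + 64). Then L{5·sin(8t)} = 5·8/(s² + 64) = 40/(s² + 64)

Final answer: 40/(s² + 64)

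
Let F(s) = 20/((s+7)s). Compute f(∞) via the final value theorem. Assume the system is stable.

f(∞) = lim_{s→0} sF(s) = lim_{s→0} 20/(s+7) = 20/7

Final answer: 20/7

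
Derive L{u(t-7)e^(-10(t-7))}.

u(t-a)f(t-a) with f(t)=e^(-10t). L{e^(-10t)} = 1/(s+10). By time shift: e^(-7s)/(s+10)

Final answer: e^(-7s)/(s+10)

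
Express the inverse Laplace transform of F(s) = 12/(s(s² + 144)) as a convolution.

12/(s(s² + 144)) = (1/s)·(12/(s² + 144)) = L{1}·L{sin(12t)}. So f(t) = 1*(sin(12t)) = ∫₀ᵗ sin(12τ) dτ

Final answer: ∫₀ᵗ sin(12τ) dτ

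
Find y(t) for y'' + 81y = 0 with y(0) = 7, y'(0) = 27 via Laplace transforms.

L{y''} + 81L{y} = 0. s²Y - 7s - 27 + 81Y = 0. Y(s² + 81) = 7s + 27. Y = (7s + 27)/(s² + 81). Inverting: y(t) = 7cos(9t) + 3sin(9t)

Final answer: y(t) = 7cos(9t) + 3sin(9t)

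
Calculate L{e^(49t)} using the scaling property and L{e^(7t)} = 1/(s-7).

Using L{f(at)} = (1/a)F(s/a) with a=7 and f(t) = e^(7t): L{e^(49t)} = (1/7) · 1/((s/7)-7) = (1/7) · 7/(s-49) = 1/(s-49)

Final answer: 1/(s-49)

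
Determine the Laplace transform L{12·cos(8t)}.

L{cos(ωt)} = s/(s² + ω²), so L{cos(8t)} = s/(s² + 64). Then L{12·cos(8t)} = 12·s/(s² + 64) = 12s/(s² + 64)

Final answer: 12s/(s² + 64)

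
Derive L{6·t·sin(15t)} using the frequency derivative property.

L{sin(15t)} = 15/(s² + 225). By L{t·f(t)} = -F'(s): -d/ds[15/(s² + 225)] = -(15)·(-2s)/(s² + 225)² = 30s/(s² + 225)². Then L{6·t·sin(15t)} = 6·30s/(s² + 225)² = 180s/(s² + 225)²

Final answer: 180s/(s² + 225)²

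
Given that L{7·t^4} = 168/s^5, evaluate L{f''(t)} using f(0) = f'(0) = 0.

L{f''(t)} = s²F(s) - sf(0) - f'(0) = s²·168/s^5 - 0 - 0 = 168/s^3

Final answer: 168/s^3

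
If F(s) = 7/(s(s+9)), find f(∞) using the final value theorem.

f(∞) = lim_{s→0} s·7/(s(s+9)) = lim_{s→0} 7/(s+9) = 7/9 = 7/9

Final answer: 7/9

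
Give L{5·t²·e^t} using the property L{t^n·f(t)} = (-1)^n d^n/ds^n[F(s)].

L{e^t} = 1/(s-1). d/ds[1/(s-1)] = -1/(s-1)². d²/ds²[1/(s-1)] = 2/(s-1)³. So L{t²·e^t} = (-1)² · 2/(s-1)³ = 2/(s-1)³. Then L{5·t²·e^t} = 5·2/(s-1)³ = 10/(s-1)³

Final answer: 10/(s-1)³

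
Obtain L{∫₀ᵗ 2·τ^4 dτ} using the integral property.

L{∫₀ᵗ f(τ)dτ} = F(s)/s with f(t) = 2t^4. F(s) = 48/s^5, so L{∫₀ᵗ 2·τ^4 dτ} = (48/s^5)/s = 48/s^6. (Check: ∫₀ᵗ 2·τ^4 dτ = 2t^5/5.)

Final answer: 48/s^6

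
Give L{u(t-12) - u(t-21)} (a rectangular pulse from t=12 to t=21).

L{u(t-a)} = e^(-as)/s. L{u(t-12) - u(t-21)} = (e^(-12s) - e^(-21s))/s

Final answer: (e^(-12s) - e^(-21s))/s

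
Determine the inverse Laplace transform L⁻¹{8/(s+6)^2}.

L⁻¹{n!/(s-a)^(n+1)} = t^n·e^(at) with n=1, a=-6. So L⁻¹{1/(s+6)^2} = t·e^(-6t), and L⁻¹{8/(s+6)^2} = (8/1)·t·e^(-6t) = 8·t·e^(-6t)

Final answer: 8·t·e^(-6t)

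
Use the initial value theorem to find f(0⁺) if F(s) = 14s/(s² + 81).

f(0⁺) = lim_{s→∞} s·14s/(s² + 81) = lim_{s→∞} 14s²/(s² + 81) = 14

Final answer: 14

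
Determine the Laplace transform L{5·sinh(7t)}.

L{sinh(ωt)} = ω/(s² - ω²), so L{sinh(7t)} = 7/(s² - 49). Then L{5·sinh(7t)} = 5·7/(s² - 49) = 35/(s² - 49)

Final answer: 35/(s² - 49)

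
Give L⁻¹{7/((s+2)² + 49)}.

Form: b/((s-a)² + b²) → e^(at)sin(bt). With a=-2, b=7

Final answer: e^(-2t)·sin(7t)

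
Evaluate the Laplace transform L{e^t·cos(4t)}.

L{e^(at)·cos(ωt)} = (s-a)/((s-a)² + ω²), so L{e^t·cos(4t)} = (s-1)/((s-1)² + 16)

Final answer: (s-1)/((s-1)² + 16)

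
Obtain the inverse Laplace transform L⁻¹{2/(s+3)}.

L⁻¹{1/(s-a)} = e^(at), so L⁻¹{1/(s+3)} = e^(-3t), and L⁻¹{2/(s+3)} = 2·e^(-3t)

Final answer: 2·e^(-3t)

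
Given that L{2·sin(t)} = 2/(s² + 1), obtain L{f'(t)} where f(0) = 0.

L{f'(t)} = s·F(s) - f(0) = s·2/(s² + 1) - 0 = 2s/(s² + 1)

Final answer: 2s/(s² + 1)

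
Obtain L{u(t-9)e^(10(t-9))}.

u(t-a)f(t-a) with f(t)=e^(10t). L{e^(10t)} = 1/(s-10). By time shift: e^(-9s)/(s-10)

Final answer: e^(-9s)/(s-10)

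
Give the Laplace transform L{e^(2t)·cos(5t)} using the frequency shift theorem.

Frequency shift: L{e^(at)f(t)} = F(s-a). L{e^(2t)·cos(5t)} = (s-2)/((s-2)² + 25)

Final answer: (s-2)/((s-2)² + 25)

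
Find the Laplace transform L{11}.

L{11} = 11 · L{1} = 11/s

Final answer: 11/s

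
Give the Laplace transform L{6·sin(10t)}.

L{sin(ωt)} = ω/(s² + ω²), so L{sin(10t)} = 10/(s² + 100). Then L{6·sin(10t)} = 6·10/(s² + 100) = 60/(s² + 100)

Final answer: 60/(s² + 100)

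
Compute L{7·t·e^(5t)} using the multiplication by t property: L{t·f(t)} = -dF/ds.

Using L{t^n·e^(at)} = n!/(s-a)^(n+1), L{t·e^(5t)} = 1/(s-5)^2, so L{7·t·e^(5t)} = 7·1/(s-5)^2 = 7/(s-5)^2

Final answer: 7/(s-5)^2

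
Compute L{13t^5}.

L{t^n} = n!/s^(n+1). So L{13t^5} = 13·5!/s^6 = 1560/s^6

Final answer: 1560/s^6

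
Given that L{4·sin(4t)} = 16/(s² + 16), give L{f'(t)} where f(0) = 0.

L{f'(t)} = s·F(s) - f(0) = s·16/(s² + 16) - 0 = 16s/(s² + 16)

Final answer: 16s/(s² + 16)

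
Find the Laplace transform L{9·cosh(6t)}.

L{cosh(ωt)} = s/(s² - ω²), so L{cosh(6t)} = s/(s² - 36). Then L{9·cosh(6t)} = 9·s/(s² - 36) = 9s/(s² - 36)

Final answer: 9s/(s² - 36)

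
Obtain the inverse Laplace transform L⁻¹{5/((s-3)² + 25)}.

Using frequency shift, L⁻¹{5/((s-3)² + 25)} = e^(3t)·sin(5t)

Final answer: e^(3t)·sin(5t)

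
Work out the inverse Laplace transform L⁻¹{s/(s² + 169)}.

L⁻¹{s/(s² + 169)} = cos(13t)

Final answer: cos(13t)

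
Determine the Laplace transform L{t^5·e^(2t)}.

L{t^n·e^(at)} = n!/(s-a)^(n+1), so L{t^5·e^(2t)} = 120/(s-2)^6

Final answer: 120/(s-2)^6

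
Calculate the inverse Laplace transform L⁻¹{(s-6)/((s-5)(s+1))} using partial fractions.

Using partial fractions, f(t) = (-e^(5t) + 7e^(-t))/6

Final answer: (-e^(5t) + 7e^(-t))/6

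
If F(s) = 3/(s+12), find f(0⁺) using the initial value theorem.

f(0⁺) = lim_{s→∞} s·3/(s+12) = lim_{s→∞} 3s/(s+12) = 3

Final answer: 3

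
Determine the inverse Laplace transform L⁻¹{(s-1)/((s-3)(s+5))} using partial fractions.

Using partial fractions, f(t) = (2e^(3t) + 6e^(-5t))/8

Final answer: (2e^(3t) + 6e^(-5t))/8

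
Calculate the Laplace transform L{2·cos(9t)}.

L{cos(ωt)} = s/(s² + ω²), so L{cos(9t)} = s/(s² + 81). Then L{2·cos(9t)} = 2·s/(s² + 81) = 2s/(s² + 81)

Final answer: 2s/(s² + 81)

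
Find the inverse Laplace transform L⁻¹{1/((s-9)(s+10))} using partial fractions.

Decompose: A/(s-9) + B/(s+10). A = 1/19, B = -1/19. f(t) = (e^(9t) - e^(-10t))/19

Final answer: (e^(9t) - e^(-10t))/19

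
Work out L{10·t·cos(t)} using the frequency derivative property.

L{cos(t)} = s/(s² + 1). Derivative: d/ds[s/(s² + 1)] = [(s² + 1) - s·2s]/(s² + 1)² = (1 - s²)/(s² + 1)². So L{t·cos(t)} = -F'(s) = (s² - 1)/(s² + 1)². Then L{10·t·cos(t)} = 10·(s² - 1)/(s² + 1)²

Final answer: 10·(s² - 1)/(s² + 1)²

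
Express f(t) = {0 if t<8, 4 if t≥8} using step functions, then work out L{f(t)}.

f(t) = 4·u(t-8). L{u(t-8)} = e^(-8s)/s, so L{f(t)} = 4·e^(-8s)/s

Final answer: 4·e^(-8s)/s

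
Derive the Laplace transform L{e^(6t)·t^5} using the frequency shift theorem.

L{e^(at)·t^n} = n!/(s-a)^(n+1), so L{e^(6t)·t^5} = 120/(s-6)^6

Final answer: 120/(s-6)^6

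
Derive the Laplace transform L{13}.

L{13} = 13 · L{1} = 13/s

Final answer: 13/s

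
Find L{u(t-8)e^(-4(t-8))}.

u(t-a)f(t-a) with f(t)=e^(-4t). L{e^(-4t)} = 1/(s+4). By time shift: e^(-8s)/(s+4)

Final answer: e^(-8s)/(s+4)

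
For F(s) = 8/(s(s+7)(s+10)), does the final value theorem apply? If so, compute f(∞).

Poles of sF(s) = 8/((s+7)(s+10)) are at s = -7 and s = -10, both in the left half-plane. Theorem applies. f(∞) = lim_{s→0} sF(s) = 8/(7·10) = 4/35

Final answer: 4/35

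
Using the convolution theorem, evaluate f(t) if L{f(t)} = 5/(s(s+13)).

5/(s(s+13)) = (5/s)·(1/(s+13)) = L{5}·L{e^(-13t)}. By convolution, f(t) = 5*e^(-13t) = ∫₀ᵗ 5·e^(-13τ) dτ = 5·(1 - e^(-13t))/13

Final answer: 5·(1 - e^(-13t))/13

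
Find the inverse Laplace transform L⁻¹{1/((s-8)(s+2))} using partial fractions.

Decompose: A/(s-8) + B/(s+2). A = 1/10, B = -1/10. f(t) = (e^(8t) - e^(-2t))/10

Final answer: (e^(8t) - e^(-2t))/10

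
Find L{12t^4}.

L{t^n} = n!/s^(n+1). So L{12t^4} = 12·4!/s^5 = 288/s^5

Final answer: 288/s^5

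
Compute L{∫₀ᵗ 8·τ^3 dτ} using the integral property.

L{∫₀ᵗ f(τ)dτ} = F(s)/s with f(t) = 8t^3. F(s) = 48/s^4, so L{∫₀ᵗ 8·τ^3 dτ} = (48/s^4)/s = 48/s^5. (Check: ∫₀ᵗ 8·τ^3 dτ = 8t^4/4.)

Final answer: 48/s^5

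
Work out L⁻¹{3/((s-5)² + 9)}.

Form: b/((s-a)² + b²) → e^(at)sin(bt). With a=5, b=3

Final answer: e^(5t)·sin(3t)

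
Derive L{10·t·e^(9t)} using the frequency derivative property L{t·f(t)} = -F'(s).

L{e^(9t)} = 1/(s-9). By frequency derivative: L{t·e^(9t)} = -d/ds[1/(s-9)] = -(-1)/(s-9)² = 1/(s-9)². Then L{10·t·e^(9t)} = 10·1/(s-9)² = 10/(s-9)²

Final answer: 10/(s-9)²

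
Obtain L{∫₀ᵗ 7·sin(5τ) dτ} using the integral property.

L{∫₀ᵗ f(τ)dτ} = F(s)/s with F(s) = 35/(s² + 25), so the result is (35/(s² + 25))/s = 35/(s(s² + 25))

Final answer: 35/(s(s² + 25))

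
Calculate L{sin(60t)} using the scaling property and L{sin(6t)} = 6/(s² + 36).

Using L{f(at)} = (1/a)F(s/a) with a=10: L{sin(60t)} = (1/10) · 6/((s/10)² + 36) = (1/10) · 6·100/(s² + 3600) = 60/(s² + 3600)

Final answer: 60/(s² + 3600)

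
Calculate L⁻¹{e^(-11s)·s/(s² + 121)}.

L⁻¹{s/(s² + 121)} = cos(11t). By the time shift theorem, L⁻¹{e^(-as)F(s)} = u(t-a)f(t-a) with a=11, so L⁻¹{e^(-11s)·s/(s² + 121)} = u(t-11)·cos(11(t-11))

Final answer: u(t-11)·cos(11(t-11))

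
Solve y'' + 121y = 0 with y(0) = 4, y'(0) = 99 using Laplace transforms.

L{y''} + 121L{y} = 0. s²Y - 4s - 99 + 121Y = 0. Y(s² + 121) = 4s + 99. Y = (4s + 99)/(s² + 121). Inverting: y(t) = 4cos(11t) + 9sin(11t)

Final answer: y(t) = 4cos(11t) + 9sin(11t)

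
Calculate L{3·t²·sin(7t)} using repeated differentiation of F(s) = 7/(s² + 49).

F(s) = 7/(s² + 49). F'(s) = -14s/(s² + 49)². F''(s) = -14(49 - 3s²)/(s² + 49)³ = (42s² - 686)/(s² + 49)³. So L{t²·sin(7t)} = (-1)² F''(s) = (42s² - 686)/(s² + 49)³. Then L{3·t²·sin(7t)} = 3·(42s² - 686)/(s² + 49)³ = (126s² - 2058)/(s² + 49)³

Final answer: (126s² - 2058)/(s² + 49)³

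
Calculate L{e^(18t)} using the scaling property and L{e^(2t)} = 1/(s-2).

Using L{f(at)} = (1/a)F(s/a) with a=9 and f(t) = e^(2t): L{e^(18t)} = (1/9) · 1/((s/9)-2) = (1/9) · 9/(s-18) = 1/(s-18)

Final answer: 1/(s-18)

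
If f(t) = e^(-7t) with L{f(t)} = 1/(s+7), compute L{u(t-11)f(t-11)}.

Time shift theorem: L{u(t-a)f(t-a)} = e^(-as)F(s). Here a=11, F(s) = 1/(s+7), so L{u(t-11)f(t-11)} = e^(-11s)·1/(s+7)

Final answer: e^(-11s)·1/(s+7)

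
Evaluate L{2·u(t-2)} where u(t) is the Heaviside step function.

L{u(t-a)} = e^(-as)/s. Here a=2, so L{u(t-2)} = e^(-2s)/s, and L{2·u(t-2)} = 2·e^(-2s)/s

Final answer: 2·e^(-2s)/s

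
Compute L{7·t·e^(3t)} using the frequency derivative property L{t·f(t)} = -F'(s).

L{e^(3t)} = 1/(s-3). By frequency derivative: L{t·e^(3t)} = -d/ds[1/(s-3)] = -(-1)/(s-3)² = 1/(s-3)². Then L{7·t·e^(3t)} = 7·1/(s-3)² = 7/(s-3)²

Final answer: 7/(s-3)²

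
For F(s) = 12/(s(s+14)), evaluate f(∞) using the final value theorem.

f(∞) = lim_{s→0} s·12/(s(s+14)) = lim_{s→0} 12/(s+14) = 12/14 = 6/7

Final answer: 6/7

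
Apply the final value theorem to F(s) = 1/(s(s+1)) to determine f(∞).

f(∞) = lim_{s→0} s·1/(s(s+1)) = lim_{s→0} 1/(s+1) = 1/1 = 1

Final answer: 1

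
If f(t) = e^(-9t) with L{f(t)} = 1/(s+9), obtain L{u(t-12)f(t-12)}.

Time shift theorem: L{u(t-a)f(t-a)} = e^(-as)F(s). Here a=12, F(s) = 1/(s+9), so L{u(t-12)f(t-12)} = e^(-12s)·1/(s+9)

Final answer: e^(-12s)·1/(s+9)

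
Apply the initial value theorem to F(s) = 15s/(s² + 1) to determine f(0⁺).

f(0⁺) = lim_{s→∞} s·15s/(s² + 1) = lim_{s→∞} 15s²/(s² + 1) = 15

Final answer: 15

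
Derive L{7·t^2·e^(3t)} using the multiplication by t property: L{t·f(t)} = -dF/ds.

Using L{t^n·e^(at)} = n!/(s-a)^(n+1), L{t^2·e^(3t)} = 2/(s-3)^3, so L{7·t^2·e^(3t)} = 7·2/(s-3)^3 = 14/(s-3)^3

Final answer: 14/(s-3)^3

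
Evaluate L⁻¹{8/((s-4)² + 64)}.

Form: b/((s-a)² + b²) → e^(at)sin(bt). With a=4, b=8

Final answer: e^(4t)·sin(8t)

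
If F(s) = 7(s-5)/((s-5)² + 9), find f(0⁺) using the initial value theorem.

f(0⁺) = lim_{s→∞} sF(s) = lim_{s→∞} 7s(s-5)/((s-5)² + 9) = 7

Final answer: 7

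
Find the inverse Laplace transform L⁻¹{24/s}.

L⁻¹{c/s} = c, so L⁻¹{24/s} = 24

Final answer: 24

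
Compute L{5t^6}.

L{t^n} = n!/s^(n+1). So L{5t^6} = 5·6!/s^7 = 3600/s^7

Final answer: 3600/s^7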